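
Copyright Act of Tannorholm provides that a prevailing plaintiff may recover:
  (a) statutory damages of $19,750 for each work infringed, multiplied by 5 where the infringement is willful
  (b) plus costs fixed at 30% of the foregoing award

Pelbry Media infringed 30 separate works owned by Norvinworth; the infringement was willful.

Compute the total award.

Statutory damages: 30 × $19,750 = $592,500
Multiplied by 5: 5 × $592,500 = $2,962,500
Costs: 30% of $2,962,500 = $888,750
Award plus costs: $2,962,500 + $888,750 = $3,851,250

Award: $3,851,250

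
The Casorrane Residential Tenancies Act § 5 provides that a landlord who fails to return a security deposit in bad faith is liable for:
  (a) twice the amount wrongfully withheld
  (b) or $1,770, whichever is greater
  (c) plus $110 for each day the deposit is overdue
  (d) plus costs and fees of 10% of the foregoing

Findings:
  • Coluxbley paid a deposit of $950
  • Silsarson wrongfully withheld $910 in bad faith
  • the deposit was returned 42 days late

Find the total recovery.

Doubled: 2 × $910 = $1,820
Minimum $1,770: $1,820 meets the minimum, no increase.
Late-return penalty: 42 × $110 = $4,620
Damages plus late penalty: $1,820 + $4,620 = $6,440
Costs and fees: 10% of $6,440 = $644
Total recovery: $6,440 + $644 = $7,084

$7,084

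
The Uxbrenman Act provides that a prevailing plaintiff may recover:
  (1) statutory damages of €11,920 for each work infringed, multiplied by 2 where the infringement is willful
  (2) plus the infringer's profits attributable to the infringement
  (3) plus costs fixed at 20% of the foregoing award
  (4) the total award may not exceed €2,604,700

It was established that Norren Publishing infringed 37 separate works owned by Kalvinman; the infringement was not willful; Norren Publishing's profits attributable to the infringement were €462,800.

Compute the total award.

Statutory damages: 37 × €11,920 = €441,040
Infringement not willful: no ×2 enhancement.
Combined award: €441,040 + €462,800 = €903,840
Costs: 20% of €903,840 = €180,768
Award plus costs: €903,840 + €180,768 = €1,084,608
Cap at €2,604,700: €1,084,608 is within the cap, no reduction.

€1,084,608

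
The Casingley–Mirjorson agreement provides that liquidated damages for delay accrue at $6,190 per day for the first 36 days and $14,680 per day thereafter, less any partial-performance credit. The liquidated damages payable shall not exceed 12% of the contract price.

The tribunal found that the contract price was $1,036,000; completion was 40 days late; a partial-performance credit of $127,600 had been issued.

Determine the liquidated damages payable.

$124,320

First 36 days: 36 × $6,190 = $222,840
Remaining days: (40 − 36) × $14,680 = $58,720
Accrued per-day damages: $222,840 + $58,720 = $281,560
Less partial-performance credit: $281,560 − $127,600 = $153,960
Cap: 12% of $1,036,000 = $124,320
Cap at $124,320: $153,960 exceeds the cap → $124,320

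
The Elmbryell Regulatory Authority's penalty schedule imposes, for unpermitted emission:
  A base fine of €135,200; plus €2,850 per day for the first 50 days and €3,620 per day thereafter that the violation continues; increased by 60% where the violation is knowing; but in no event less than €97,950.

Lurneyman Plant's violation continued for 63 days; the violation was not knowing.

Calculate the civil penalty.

Civil penalty: €324,760

First 50 days: 50 × €2,850 = €142,500
Remaining days: (63 − 50) × €3,620 = €47,060
Per-day component: €142,500 + €47,060 = €189,560
Base plus per-day: €135,200 + €189,560 = €324,760
The violation was not knowing: no 60% increase.
Minimum €97,950: €324,760 meets the minimum, no increase.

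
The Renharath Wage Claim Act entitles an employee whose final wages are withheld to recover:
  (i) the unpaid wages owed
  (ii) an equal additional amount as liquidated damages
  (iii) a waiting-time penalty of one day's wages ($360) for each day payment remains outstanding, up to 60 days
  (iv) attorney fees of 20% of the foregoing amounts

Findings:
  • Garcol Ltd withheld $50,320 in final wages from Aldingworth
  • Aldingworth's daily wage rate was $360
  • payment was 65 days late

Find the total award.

Liquidated damages (equal amount): $50,320
Penalty days: min(65, 60) = 60
Waiting-time penalty: 60 × $360 = $21,600
Subtotal: $50,320 + $50,320 + $21,600 = $122,240
Attorney fees: 20% of $122,240 = $24,448
Total award: $122,240 + $24,448 = $146,688

$146,688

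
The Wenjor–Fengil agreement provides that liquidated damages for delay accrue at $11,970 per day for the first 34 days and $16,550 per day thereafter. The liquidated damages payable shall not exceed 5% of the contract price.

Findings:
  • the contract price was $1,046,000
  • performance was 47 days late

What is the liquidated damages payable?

$52,300

First 34 days: 34 × $11,970 = $406,980
Remaining days: (47 − 34) × $16,550 = $215,150
Accrued per-day damages: $406,980 + $215,150 = $622,130
Cap: 5% of $1,046,000 = $52,300
Cap at $52,300: $622,130 exceeds the cap → $52,300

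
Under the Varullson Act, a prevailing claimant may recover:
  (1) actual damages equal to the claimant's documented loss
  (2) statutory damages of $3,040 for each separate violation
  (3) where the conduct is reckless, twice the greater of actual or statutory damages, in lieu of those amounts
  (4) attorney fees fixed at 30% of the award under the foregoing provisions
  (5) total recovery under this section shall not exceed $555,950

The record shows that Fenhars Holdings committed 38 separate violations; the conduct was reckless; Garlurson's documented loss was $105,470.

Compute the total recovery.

Total recovery: $300,352

Statutory damages: 38 × $3,040 = $115,520
Greater of actual damages ($105,470) or statutory damages ($115,520): $115,520
Doubled: 2 × $115,520 = $231,040
Attorney fees: 30% of $231,040 = $69,312
Total before cap: $231,040 + $69,312 = $300,352
Cap at $555,950: $300,352 is within the cap, no reduction.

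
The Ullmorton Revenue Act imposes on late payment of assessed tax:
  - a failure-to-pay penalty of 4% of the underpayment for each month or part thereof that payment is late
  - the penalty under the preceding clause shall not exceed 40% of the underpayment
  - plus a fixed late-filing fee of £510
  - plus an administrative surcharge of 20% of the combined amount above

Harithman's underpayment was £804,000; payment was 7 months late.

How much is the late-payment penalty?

Accrued rate: 4% × 7 = 28%, capped at 40% → 28%
Failure-to-pay penalty: 28% of £804,000 = £225,120
Penalty before surcharge: £225,120 + £510 = £225,630
Administrative surcharge: 20% of £225,630 = £45,126
Total penalty: £225,630 + £45,126 = £270,756

£270,756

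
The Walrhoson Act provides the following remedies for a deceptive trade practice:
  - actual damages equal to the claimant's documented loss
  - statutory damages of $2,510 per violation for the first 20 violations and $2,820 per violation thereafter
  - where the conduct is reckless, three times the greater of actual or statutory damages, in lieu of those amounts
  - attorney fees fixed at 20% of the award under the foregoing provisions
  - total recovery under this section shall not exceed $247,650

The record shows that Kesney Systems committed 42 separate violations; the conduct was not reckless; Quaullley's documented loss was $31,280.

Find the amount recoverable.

Total recovery: $172,224

First 20 violations: 20 × $2,510 = $50,200
Remaining violations: (42 − 20) × $2,820 = $62,040
Statutory damages: $50,200 + $62,040 = $112,240
Conduct not reckless: the in-lieu enhancement does not apply.
Actual plus statutory damages: $31,280 + $112,240 = $143,520
Attorney fees: 20% of $143,520 = $28,704
Total before cap: $143,520 + $28,704 = $172,224
Cap at $247,650: $172,224 is within the cap, no reduction.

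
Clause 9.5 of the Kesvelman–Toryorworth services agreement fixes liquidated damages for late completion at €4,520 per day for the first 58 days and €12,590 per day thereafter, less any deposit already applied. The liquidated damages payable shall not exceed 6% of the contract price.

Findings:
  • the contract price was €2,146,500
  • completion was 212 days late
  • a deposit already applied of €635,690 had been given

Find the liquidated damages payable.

€128,790

First 58 days: 58 × €4,520 = €262,160
Remaining days: (212 − 58) × €12,590 = €1,938,860
Accrued per-day damages: €262,160 + €1,938,860 = €2,201,020
Less deposit already applied: €2,201,020 − €635,690 = €1,565,330
Cap: 6% of €2,146,500 = €128,790
Cap at €128,790: €1,565,330 exceeds the cap → €128,790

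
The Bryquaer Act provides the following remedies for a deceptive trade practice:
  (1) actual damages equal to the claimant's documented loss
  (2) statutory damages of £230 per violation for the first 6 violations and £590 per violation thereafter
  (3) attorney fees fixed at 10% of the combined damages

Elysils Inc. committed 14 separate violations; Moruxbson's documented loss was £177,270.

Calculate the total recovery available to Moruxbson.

First 6 violations: 6 × £230 = £1,380
Remaining violations: (14 − 6) × £590 = £4,720
Statutory damages: £1,380 + £4,720 = £6,100
Combined damages: £177,270 + £6,100 = £183,370
Attorney fees: 10% of £183,370 = £18,337
Total recovery: £183,370 + £18,337 = £201,707

£201,707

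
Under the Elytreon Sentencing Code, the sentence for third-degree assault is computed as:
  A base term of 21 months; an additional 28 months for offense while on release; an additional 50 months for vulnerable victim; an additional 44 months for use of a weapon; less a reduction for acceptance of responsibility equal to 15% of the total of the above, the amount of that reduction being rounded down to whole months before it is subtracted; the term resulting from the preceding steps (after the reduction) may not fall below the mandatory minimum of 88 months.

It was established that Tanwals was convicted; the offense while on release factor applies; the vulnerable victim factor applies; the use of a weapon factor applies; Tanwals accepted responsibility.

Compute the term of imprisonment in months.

Offense while on release enhancement: +28 months
Vulnerable victim enhancement: +50 months
Use of a weapon enhancement: +44 months
Adjusted term: 21 months + 28 months + 50 months + 44 months = 143 months
Acceptance of responsibility reduction: 15% of 143 months = 21 months (rounded down)
After reduction: 143 − 21 = 122 months
Minimum 88 months: 122 months meets the minimum, no increase.

122 months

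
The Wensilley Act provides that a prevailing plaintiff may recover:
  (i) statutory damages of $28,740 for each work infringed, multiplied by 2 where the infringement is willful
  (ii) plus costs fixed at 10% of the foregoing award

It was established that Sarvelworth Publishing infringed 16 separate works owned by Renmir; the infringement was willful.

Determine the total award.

$1,011,648

Statutory damages: 16 × $28,740 = $459,840
Doubled: 2 × $459,840 = $919,680
Costs: 10% of $919,680 = $91,968
Award plus costs: $919,680 + $91,968 = $1,011,648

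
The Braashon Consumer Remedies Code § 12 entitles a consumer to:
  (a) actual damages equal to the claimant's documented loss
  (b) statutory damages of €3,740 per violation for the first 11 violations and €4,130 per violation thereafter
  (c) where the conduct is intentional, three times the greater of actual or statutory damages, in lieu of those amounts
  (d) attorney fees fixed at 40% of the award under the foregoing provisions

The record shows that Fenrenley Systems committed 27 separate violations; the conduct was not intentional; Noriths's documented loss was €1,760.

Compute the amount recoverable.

€152,572

First 11 violations: 11 × €3,740 = €41,140
Remaining violations: (27 − 11) × €4,130 = €66,080
Statutory damages: €41,140 + €66,080 = €107,220
Conduct not intentional: the in-lieu enhancement does not apply.
Actual plus statutory damages: €1,760 + €107,220 = €108,980
Attorney fees: 40% of €108,980 = €43,592
Total recovery: €108,980 + €43,592 = €152,572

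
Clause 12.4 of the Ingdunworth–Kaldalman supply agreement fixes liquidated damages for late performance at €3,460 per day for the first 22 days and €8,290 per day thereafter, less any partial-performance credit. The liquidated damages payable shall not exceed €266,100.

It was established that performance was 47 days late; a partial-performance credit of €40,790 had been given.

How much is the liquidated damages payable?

First 22 days: 22 × €3,460 = €76,120
Remaining days: (47 − 22) × €8,290 = €207,250
Accrued per-day damages: €76,120 + €207,250 = €283,370
Less partial-performance credit: €283,370 − €40,790 = €242,580
Cap at €266,100: €242,580 is within the cap, no reduction.

€242,580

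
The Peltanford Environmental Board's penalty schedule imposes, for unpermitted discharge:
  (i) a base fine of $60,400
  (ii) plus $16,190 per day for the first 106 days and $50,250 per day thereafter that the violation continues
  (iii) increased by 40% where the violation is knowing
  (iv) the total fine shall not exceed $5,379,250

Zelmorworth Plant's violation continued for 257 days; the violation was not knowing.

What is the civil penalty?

First 106 days: 106 × $16,190 = $1,716,140
Remaining days: (257 − 106) × $50,250 = $7,587,750
Per-day component: $1,716,140 + $7,587,750 = $9,303,890
Base plus per-day: $60,400 + $9,303,890 = $9,364,290
The violation was not knowing: no 40% increase.
Cap at $5,379,250: $9,364,290 exceeds the cap → $5,379,250

$5,379,250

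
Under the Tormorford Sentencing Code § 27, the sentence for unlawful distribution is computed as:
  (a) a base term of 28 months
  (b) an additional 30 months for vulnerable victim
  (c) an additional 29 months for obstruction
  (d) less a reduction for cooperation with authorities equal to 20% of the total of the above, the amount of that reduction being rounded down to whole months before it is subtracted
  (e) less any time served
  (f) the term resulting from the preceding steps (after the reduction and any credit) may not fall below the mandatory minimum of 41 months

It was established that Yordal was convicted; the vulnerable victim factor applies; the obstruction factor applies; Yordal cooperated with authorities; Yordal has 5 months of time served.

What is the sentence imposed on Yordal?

Vulnerable victim enhancement: +30 months
Obstruction enhancement: +29 months
Adjusted term: 28 months + 30 months + 29 months = 87 months
Cooperation with authorities reduction: 20% of 87 months = 17 months (rounded down)
After reduction: 87 − 17 = 70 months
Less time served: 70 months − 5 months = 65 months
Minimum 41 months: 65 months meets the minimum, no increase.

65 months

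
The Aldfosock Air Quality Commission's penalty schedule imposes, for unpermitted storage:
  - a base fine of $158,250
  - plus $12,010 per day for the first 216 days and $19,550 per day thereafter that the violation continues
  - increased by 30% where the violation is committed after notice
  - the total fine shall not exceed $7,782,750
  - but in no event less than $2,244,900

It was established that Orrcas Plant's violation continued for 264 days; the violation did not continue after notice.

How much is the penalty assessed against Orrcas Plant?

First 216 days: 216 × $12,010 = $2,594,160
Remaining days: (264 − 216) × $19,550 = $938,400
Per-day component: $2,594,160 + $938,400 = $3,532,560
Base plus per-day: $158,250 + $3,532,560 = $3,690,810
The violation did not continue after notice: no 30% increase.
Cap at $7,782,750: $3,690,810 is within the cap, no reduction.
Minimum $2,244,900: $3,690,810 meets the minimum, no increase.

Civil penalty: $3,690,810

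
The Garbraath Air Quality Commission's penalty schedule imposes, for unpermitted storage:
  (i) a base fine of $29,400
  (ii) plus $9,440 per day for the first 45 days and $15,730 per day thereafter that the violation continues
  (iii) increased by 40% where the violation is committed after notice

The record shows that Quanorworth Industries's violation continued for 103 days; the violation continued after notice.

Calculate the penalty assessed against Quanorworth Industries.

Civil penalty: $1,913,156

First 45 days: 45 × $9,440 = $424,800
Remaining days: (103 − 45) × $15,730 = $912,340
Per-day component: $424,800 + $912,340 = $1,337,140
Base plus per-day: $29,400 + $1,337,140 = $1,366,540
Enhancement: 40% of $1,366,540 = $546,616
Enhanced fine: $1,366,540 + $546,616 = $1,913,156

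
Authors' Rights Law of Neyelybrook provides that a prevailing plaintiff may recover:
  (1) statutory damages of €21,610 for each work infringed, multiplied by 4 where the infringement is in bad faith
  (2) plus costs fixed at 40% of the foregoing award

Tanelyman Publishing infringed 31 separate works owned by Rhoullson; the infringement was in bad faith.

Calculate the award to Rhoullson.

€3,751,496

Statutory damages: 31 × €21,610 = €669,910
Multiplied by 4: 4 × €669,910 = €2,679,640
Costs: 40% of €2,679,640 = €1,071,856
Award plus costs: €2,679,640 + €1,071,856 = €3,751,496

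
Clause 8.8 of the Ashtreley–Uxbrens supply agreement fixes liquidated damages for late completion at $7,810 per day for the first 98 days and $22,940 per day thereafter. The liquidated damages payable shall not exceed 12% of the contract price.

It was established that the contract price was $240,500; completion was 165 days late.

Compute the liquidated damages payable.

First 98 days: 98 × $7,810 = $765,380
Remaining days: (165 − 98) × $22,940 = $1,536,980
Accrued per-day damages: $765,380 + $1,536,980 = $2,302,360
Cap: 12% of $240,500 = $28,860
Cap at $28,860: $2,302,360 exceeds the cap → $28,860

Liquidated damages: $28,860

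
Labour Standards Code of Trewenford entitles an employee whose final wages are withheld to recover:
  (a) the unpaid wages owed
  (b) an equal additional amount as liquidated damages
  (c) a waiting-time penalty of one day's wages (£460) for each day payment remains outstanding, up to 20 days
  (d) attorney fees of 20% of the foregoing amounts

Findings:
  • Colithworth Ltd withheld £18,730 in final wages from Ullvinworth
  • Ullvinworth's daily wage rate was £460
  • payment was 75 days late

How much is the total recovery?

Liquidated damages (equal amount): £18,730
Penalty days: min(75, 20) = 20
Waiting-time penalty: 20 × £460 = £9,200
Subtotal: £18,730 + £18,730 + £9,200 = £46,660
Attorney fees: 20% of £46,660 = £9,332
Total award: £46,660 + £9,332 = £55,992

£55,992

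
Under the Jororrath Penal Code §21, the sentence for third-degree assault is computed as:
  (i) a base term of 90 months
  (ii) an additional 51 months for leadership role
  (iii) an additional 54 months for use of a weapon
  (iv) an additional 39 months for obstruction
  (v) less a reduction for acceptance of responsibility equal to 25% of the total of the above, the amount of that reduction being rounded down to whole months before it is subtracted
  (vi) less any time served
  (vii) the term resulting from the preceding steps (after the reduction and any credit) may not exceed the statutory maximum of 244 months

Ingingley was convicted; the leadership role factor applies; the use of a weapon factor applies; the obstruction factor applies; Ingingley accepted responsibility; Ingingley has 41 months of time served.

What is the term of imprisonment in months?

Leadership role enhancement: +51 months
Use of a weapon enhancement: +54 months
Obstruction enhancement: +39 months
Adjusted term: 90 months + 51 months + 54 months + 39 months = 234 months
Acceptance of responsibility reduction: 25% of 234 months = 58 months (rounded down)
After reduction: 234 − 58 = 176 months
Less time served: 176 months − 41 months = 135 months
Cap at 244 months: 135 months is within the cap, no reduction.

135 months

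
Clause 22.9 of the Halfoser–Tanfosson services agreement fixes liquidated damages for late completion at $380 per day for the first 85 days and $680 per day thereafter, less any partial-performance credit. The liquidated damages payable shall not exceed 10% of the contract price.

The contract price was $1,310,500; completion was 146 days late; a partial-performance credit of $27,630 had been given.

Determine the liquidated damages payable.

Liquidated damages: $46,150

First 85 days: 85 × $380 = $32,300
Remaining days: (146 − 85) × $680 = $41,480
Accrued per-day damages: $32,300 + $41,480 = $73,780
Less partial-performance credit: $73,780 − $27,630 = $46,150
Cap: 10% of $1,310,500 = $131,050
Cap at $131,050: $46,150 is within the cap, no reduction.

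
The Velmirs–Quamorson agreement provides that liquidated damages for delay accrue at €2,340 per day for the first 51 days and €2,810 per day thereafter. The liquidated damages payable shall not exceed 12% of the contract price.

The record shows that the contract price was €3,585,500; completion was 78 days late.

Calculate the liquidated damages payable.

First 51 days: 51 × €2,340 = €119,340
Remaining days: (78 − 51) × €2,810 = €75,870
Accrued per-day damages: €119,340 + €75,870 = €195,210
Cap: 12% of €3,585,500 = €430,260
Cap at €430,260: €195,210 is within the cap, no reduction.

€195,210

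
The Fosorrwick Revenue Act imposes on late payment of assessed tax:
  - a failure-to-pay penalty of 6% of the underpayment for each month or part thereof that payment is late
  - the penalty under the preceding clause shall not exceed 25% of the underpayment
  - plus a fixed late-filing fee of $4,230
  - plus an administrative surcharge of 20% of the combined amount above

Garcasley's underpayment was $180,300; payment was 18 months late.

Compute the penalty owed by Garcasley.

Accrued rate: 6% × 18 = 108%, capped at 25% → 25%
Failure-to-pay penalty: 25% of $180,300 = $45,075
Penalty before surcharge: $45,075 + $4,230 = $49,305
Administrative surcharge: 20% of $49,305 = $9,861
Total penalty: $49,305 + $9,861 = $59,166

$59,166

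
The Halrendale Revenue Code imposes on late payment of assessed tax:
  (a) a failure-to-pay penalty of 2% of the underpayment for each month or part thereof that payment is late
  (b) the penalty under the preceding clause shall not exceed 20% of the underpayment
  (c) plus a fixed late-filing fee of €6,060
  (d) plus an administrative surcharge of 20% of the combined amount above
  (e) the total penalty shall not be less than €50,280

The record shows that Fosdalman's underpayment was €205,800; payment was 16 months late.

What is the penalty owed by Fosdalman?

€56,664

Accrued rate: 2% × 16 = 32%, capped at 20% → 20%
Failure-to-pay penalty: 20% of €205,800 = €41,160
Penalty before surcharge: €41,160 + €6,060 = €47,220
Administrative surcharge: 20% of €47,220 = €9,444
Total penalty: €47,220 + €9,444 = €56,664
Minimum €50,280: €56,664 meets the minimum, no increase.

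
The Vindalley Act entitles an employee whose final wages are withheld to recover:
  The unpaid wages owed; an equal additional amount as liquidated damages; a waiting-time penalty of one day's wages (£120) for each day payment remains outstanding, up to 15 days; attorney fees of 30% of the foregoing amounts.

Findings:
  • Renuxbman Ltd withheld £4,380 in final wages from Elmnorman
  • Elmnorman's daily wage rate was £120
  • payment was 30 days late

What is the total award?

Liquidated damages (equal amount): £4,380
Penalty days: min(30, 15) = 15
Waiting-time penalty: 15 × £120 = £1,800
Subtotal: £4,380 + £4,380 + £1,800 = £10,560
Attorney fees: 30% of £10,560 = £3,168
Total award: £10,560 + £3,168 = £13,728

£13,728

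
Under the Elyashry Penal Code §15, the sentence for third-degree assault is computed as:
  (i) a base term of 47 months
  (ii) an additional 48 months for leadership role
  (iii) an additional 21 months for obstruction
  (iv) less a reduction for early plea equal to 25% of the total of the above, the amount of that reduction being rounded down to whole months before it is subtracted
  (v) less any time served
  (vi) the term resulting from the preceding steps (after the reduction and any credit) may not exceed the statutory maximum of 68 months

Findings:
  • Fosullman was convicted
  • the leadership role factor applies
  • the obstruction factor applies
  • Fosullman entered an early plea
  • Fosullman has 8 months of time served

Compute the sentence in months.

68 months

Leadership role enhancement: +48 months
Obstruction enhancement: +21 months
Adjusted term: 47 months + 48 months + 21 months = 116 months
Early plea reduction: 25% of 116 months = 29 months (rounded down)
After reduction: 116 − 29 = 87 months
Less time served: 87 months − 8 months = 79 months
Cap at 68 months: 79 months exceeds the cap → 68 months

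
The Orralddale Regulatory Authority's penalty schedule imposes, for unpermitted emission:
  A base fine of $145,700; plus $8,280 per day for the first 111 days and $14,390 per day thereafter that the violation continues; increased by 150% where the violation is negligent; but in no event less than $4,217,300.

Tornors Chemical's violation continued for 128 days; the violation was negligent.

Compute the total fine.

$4,217,300

First 111 days: 111 × $8,280 = $919,080
Remaining days: (128 − 111) × $14,390 = $244,630
Per-day component: $919,080 + $244,630 = $1,163,710
Base plus per-day: $145,700 + $1,163,710 = $1,309,410
Enhancement: 150% of $1,309,410 = $1,964,115
Enhanced fine: $1,309,410 + $1,964,115 = $3,273,525
Minimum $4,217,300: $3,273,525 is below the minimum → $4,217,300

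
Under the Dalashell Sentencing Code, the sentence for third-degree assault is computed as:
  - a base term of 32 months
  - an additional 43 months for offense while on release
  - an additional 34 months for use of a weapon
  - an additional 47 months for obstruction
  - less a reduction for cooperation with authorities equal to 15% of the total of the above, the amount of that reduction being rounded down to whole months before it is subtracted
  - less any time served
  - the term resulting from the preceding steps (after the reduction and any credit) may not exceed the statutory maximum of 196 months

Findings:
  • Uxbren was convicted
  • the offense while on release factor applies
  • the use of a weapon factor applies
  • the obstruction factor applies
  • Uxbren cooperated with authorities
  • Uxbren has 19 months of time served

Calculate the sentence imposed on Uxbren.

Offense while on release enhancement: +43 months
Use of a weapon enhancement: +34 months
Obstruction enhancement: +47 months
Adjusted term: 32 months + 43 months + 34 months + 47 months = 156 months
Cooperation with authorities reduction: 15% of 156 months = 23 months (rounded down)
After reduction: 156 − 23 = 133 months
Less time served: 133 months − 19 months = 114 months
Cap at 196 months: 114 months is within the cap, no reduction.

114 months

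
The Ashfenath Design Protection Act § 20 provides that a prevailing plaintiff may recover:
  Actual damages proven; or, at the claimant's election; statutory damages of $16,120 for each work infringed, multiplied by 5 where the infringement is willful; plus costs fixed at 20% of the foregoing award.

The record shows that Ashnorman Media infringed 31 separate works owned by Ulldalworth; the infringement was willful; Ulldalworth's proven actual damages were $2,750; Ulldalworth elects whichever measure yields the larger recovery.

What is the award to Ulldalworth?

$2,998,320

Statutory damages: 31 × $16,120 = $499,720
Multiplied by 5: 5 × $499,720 = $2,498,600
Greater of actual damages ($2,750) or enhanced statutory damages ($2,498,600): $2,498,600
Costs: 20% of $2,498,600 = $499,720
Award plus costs: $2,498,600 + $499,720 = $2,998,320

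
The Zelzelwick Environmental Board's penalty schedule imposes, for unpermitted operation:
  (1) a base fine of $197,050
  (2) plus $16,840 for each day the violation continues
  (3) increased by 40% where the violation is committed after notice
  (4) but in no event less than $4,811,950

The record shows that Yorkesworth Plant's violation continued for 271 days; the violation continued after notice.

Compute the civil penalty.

Per-day component: 271 × $16,840 = $4,563,640
Base plus per-day: $197,050 + $4,563,640 = $4,760,690
Enhancement: 40% of $4,760,690 = $1,904,276
Enhanced fine: $4,760,690 + $1,904,276 = $6,664,966
Minimum $4,811,950: $6,664,966 meets the minimum, no increase.

$6,664,966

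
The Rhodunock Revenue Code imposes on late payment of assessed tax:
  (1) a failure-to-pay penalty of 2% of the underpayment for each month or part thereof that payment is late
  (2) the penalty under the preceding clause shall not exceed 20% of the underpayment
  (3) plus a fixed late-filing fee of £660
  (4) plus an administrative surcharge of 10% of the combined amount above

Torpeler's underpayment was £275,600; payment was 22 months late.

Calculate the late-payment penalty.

Accrued rate: 2% × 22 = 44%, capped at 20% → 20%
Failure-to-pay penalty: 20% of £275,600 = £55,120
Penalty before surcharge: £55,120 + £660 = £55,780
Administrative surcharge: 10% of £55,780 = £5,578
Total penalty: £55,780 + £5,578 = £61,358

£61,358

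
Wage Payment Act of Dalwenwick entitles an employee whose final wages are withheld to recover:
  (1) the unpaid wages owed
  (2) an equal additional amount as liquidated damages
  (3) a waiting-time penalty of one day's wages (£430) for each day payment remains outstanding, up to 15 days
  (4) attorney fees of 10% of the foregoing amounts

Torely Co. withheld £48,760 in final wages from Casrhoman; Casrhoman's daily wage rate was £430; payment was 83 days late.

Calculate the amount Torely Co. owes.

£114,367

Liquidated damages (equal amount): £48,760
Penalty days: min(83, 15) = 15
Waiting-time penalty: 15 × £430 = £6,450
Subtotal: £48,760 + £48,760 + £6,450 = £103,970
Attorney fees: 10% of £103,970 = £10,397
Total award: £103,970 + £10,397 = £114,367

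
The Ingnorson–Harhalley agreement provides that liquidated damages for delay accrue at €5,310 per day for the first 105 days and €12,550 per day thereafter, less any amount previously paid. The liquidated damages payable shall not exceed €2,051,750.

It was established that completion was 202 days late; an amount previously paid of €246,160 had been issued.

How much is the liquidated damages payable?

First 105 days: 105 × €5,310 = €557,550
Remaining days: (202 − 105) × €12,550 = €1,217,350
Accrued per-day damages: €557,550 + €1,217,350 = €1,774,900
Less amount previously paid: €1,774,900 − €246,160 = €1,528,740
Cap at €2,051,750: €1,528,740 is within the cap, no reduction.

€1,528,740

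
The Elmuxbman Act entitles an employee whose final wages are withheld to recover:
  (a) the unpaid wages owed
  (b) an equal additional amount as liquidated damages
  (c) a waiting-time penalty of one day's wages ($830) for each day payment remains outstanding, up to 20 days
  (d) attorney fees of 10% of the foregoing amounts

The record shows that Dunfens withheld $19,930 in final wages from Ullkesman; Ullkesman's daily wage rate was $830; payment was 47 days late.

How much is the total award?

Total award: $62,106

Liquidated damages (equal amount): $19,930
Penalty days: min(47, 20) = 20
Waiting-time penalty: 20 × $830 = $16,600
Subtotal: $19,930 + $19,930 + $16,600 = $56,460
Attorney fees: 10% of $56,460 = $5,646
Total award: $56,460 + $5,646 = $62,106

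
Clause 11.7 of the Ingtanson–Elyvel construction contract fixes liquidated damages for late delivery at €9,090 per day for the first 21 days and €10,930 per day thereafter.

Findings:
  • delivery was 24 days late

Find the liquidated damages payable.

First 21 days: 21 × €9,090 = €190,890
Remaining days: (24 − 21) × €10,930 = €32,790
Accrued per-day damages: €190,890 + €32,790 = €223,680

€223,680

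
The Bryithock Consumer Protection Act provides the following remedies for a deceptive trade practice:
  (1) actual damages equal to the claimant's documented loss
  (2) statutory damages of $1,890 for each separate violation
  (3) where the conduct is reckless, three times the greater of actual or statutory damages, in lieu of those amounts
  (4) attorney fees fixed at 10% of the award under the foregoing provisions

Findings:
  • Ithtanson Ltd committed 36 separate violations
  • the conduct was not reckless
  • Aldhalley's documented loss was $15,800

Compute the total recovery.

Total recovery: $92,224

Statutory damages: 36 × $1,890 = $68,040
Conduct not reckless: the in-lieu enhancement does not apply.
Actual plus statutory damages: $15,800 + $68,040 = $83,840
Attorney fees: 10% of $83,840 = $8,384
Total recovery: $83,840 + $8,384 = $92,224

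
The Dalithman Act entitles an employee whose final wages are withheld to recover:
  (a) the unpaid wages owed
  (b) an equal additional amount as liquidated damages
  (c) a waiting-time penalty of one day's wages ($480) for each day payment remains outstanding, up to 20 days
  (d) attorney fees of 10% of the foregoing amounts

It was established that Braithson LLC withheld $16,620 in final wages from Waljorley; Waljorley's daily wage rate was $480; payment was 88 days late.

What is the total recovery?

Liquidated damages (equal amount): $16,620
Penalty days: min(88, 20) = 20
Waiting-time penalty: 20 × $480 = $9,600
Subtotal: $16,620 + $16,620 + $9,600 = $42,840
Attorney fees: 10% of $42,840 = $4,284
Total award: $42,840 + $4,284 = $47,124

$47,124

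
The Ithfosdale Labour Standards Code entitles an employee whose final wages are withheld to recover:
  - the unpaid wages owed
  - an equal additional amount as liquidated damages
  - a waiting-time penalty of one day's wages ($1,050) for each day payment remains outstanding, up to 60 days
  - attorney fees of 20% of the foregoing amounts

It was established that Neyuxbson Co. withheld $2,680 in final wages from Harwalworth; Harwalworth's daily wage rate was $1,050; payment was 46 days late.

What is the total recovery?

$64,392

Liquidated damages (equal amount): $2,680
Penalty days: min(46, 60) = 46
Waiting-time penalty: 46 × $1,050 = $48,300
Subtotal: $2,680 + $2,680 + $48,300 = $53,660
Attorney fees: 20% of $53,660 = $10,732
Total award: $53,660 + $10,732 = $64,392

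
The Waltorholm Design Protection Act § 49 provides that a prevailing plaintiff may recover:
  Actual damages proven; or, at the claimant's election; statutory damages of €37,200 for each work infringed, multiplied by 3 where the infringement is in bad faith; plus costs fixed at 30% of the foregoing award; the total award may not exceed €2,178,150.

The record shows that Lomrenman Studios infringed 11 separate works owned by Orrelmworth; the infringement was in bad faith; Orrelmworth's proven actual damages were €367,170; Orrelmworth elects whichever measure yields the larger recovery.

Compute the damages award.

Award: €1,595,880

Statutory damages: 11 × €37,200 = €409,200
Trebled: 3 × €409,200 = €1,227,600
Greater of actual damages (€367,170) or enhanced statutory damages (€1,227,600): €1,227,600
Costs: 30% of €1,227,600 = €368,280
Award plus costs: €1,227,600 + €368,280 = €1,595,880
Cap at €2,178,150: €1,595,880 is within the cap, no reduction.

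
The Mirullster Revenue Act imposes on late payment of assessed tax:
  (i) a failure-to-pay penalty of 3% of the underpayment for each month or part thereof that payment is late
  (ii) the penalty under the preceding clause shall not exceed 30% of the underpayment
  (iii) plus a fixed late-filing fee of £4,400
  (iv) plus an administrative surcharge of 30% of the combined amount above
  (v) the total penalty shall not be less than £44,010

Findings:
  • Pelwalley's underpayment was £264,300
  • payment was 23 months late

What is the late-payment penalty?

Accrued rate: 3% × 23 = 69%, capped at 30% → 30%
Failure-to-pay penalty: 30% of £264,300 = £79,290
Penalty before surcharge: £79,290 + £4,400 = £83,690
Administrative surcharge: 30% of £83,690 = £25,107
Total penalty: £83,690 + £25,107 = £108,797
Minimum £44,010: £108,797 meets the minimum, no increase.

Penalty: £108,797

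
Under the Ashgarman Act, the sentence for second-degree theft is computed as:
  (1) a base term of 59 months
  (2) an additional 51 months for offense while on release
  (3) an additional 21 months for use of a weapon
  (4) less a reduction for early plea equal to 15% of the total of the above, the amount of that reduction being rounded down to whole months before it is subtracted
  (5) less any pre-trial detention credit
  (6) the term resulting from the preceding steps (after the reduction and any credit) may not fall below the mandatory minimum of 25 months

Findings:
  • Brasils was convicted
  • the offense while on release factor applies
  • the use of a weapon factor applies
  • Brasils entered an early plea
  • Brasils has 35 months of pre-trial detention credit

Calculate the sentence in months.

Offense while on release enhancement: +51 months
Use of a weapon enhancement: +21 months
Adjusted term: 59 months + 51 months + 21 months = 131 months
Early plea reduction: 15% of 131 months = 19 months (rounded down)
After reduction: 131 − 19 = 112 months
Less pre-trial detention credit: 112 months − 35 months = 77 months
Minimum 25 months: 77 months meets the minimum, no increase.

Sentence: 77 months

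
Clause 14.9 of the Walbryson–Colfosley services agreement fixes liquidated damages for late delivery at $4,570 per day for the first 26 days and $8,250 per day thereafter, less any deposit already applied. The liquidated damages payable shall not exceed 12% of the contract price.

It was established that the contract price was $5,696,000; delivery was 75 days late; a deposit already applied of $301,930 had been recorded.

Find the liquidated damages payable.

First 26 days: 26 × $4,570 = $118,820
Remaining days: (75 − 26) × $8,250 = $404,250
Accrued per-day damages: $118,820 + $404,250 = $523,070
Less deposit already applied: $523,070 − $301,930 = $221,140
Cap: 12% of $5,696,000 = $683,520
Cap at $683,520: $221,140 is within the cap, no reduction.

$221,140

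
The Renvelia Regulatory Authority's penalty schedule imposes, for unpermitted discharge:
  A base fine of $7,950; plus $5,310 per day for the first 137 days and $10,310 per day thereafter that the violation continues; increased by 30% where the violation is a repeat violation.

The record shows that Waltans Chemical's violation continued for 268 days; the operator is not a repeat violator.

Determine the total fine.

First 137 days: 137 × $5,310 = $727,470
Remaining days: (268 − 137) × $10,310 = $1,350,610
Per-day component: $727,470 + $1,350,610 = $2,078,080
Base plus per-day: $7,950 + $2,078,080 = $2,086,030
The operator is not a repeat violator: no 30% increase.

Civil penalty: $2,086,030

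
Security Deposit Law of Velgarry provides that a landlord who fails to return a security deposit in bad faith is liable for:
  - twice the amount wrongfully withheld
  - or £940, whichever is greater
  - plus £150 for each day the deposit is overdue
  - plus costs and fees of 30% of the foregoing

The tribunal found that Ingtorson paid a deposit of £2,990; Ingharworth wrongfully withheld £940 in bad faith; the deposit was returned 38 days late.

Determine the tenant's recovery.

£9,854

Doubled: 2 × £940 = £1,880
Minimum £940: £1,880 meets the minimum, no increase.
Late-return penalty: 38 × £150 = £5,700
Damages plus late penalty: £1,880 + £5,700 = £7,580
Costs and fees: 30% of £7,580 = £2,274
Total recovery: £7,580 + £2,274 = £9,854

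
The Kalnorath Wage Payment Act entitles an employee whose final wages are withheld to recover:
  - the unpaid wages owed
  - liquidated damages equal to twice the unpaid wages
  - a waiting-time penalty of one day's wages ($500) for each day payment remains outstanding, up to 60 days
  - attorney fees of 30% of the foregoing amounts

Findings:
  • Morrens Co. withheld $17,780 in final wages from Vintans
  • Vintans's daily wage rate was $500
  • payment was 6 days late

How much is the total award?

Doubled: 2 × $17,780 = $35,560
Penalty days: min(6, 60) = 6
Waiting-time penalty: 6 × $500 = $3,000
Subtotal: $17,780 + $35,560 + $3,000 = $56,340
Attorney fees: 30% of $56,340 = $16,902
Total award: $56,340 + $16,902 = $73,242

$73,242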